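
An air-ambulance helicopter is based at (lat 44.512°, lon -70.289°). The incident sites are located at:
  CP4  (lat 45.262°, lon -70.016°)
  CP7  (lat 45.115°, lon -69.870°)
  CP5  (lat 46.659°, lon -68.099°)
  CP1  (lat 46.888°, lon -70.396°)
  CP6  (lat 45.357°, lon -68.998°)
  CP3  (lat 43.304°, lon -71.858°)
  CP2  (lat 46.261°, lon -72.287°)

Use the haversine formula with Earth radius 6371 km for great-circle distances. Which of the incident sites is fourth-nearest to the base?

CP3

Distance to each, sorted:
CP7: 74.8 km
CP4: 86.1 km
CP6: 138.4 km
CP3: 184.0 km
CP2: 249.3 km
CP1: 264.3 km
CP5: 293.3 km
The fourth-nearest is CP3 at 184.0 km.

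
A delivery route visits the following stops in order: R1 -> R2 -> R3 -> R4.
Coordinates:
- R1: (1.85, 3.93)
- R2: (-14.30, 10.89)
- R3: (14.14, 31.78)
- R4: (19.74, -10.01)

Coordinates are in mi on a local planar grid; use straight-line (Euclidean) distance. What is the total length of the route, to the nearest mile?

95 mi

Leg distances:
R1→R2: 17.6 mi  (cumulative 17.6 mi)
R2→R3: 35.3 mi  (cumulative 52.9 mi)
R3→R4: 42.2 mi  (cumulative 95.0 mi)
Total route length ≈ 95 mi.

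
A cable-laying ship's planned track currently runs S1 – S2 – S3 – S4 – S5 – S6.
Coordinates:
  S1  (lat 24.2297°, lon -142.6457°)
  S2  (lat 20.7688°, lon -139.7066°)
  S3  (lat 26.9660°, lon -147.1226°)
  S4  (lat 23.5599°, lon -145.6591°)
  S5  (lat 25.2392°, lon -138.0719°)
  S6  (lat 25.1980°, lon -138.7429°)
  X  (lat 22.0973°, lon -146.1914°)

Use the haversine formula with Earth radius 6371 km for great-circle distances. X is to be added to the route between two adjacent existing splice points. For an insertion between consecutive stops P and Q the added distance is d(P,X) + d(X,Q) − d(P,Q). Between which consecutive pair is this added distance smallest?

Added distance for inserting X between each consecutive pair:
S1–S2: 631.2 km
S2–S3: 215.7 km
S3–S4: 314.7 km
S4–S5: 278.4 km
S5–S6: 1662.9 km
Smallest added distance is 215.7 km, inserting between S2 and S3.

between S2 and S3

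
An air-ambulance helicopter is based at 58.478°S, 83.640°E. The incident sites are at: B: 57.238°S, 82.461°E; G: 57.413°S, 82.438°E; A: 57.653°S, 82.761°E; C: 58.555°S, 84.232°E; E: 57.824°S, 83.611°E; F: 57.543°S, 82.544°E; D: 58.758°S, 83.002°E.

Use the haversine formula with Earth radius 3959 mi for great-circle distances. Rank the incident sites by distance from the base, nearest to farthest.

Distances from the base:
C 58.555°S, 84.232°E: 22.0 mi
D 58.758°S, 83.002°E: 30.0 mi
E 57.824°S, 83.611°E: 45.2 mi
A 57.653°S, 82.761°E: 65.4 mi
F 57.543°S, 82.544°E: 76.0 mi
G 57.413°S, 82.438°E: 85.8 mi
B 57.238°S, 82.461°E: 96.0 mi

C, D, E, A, F, G, B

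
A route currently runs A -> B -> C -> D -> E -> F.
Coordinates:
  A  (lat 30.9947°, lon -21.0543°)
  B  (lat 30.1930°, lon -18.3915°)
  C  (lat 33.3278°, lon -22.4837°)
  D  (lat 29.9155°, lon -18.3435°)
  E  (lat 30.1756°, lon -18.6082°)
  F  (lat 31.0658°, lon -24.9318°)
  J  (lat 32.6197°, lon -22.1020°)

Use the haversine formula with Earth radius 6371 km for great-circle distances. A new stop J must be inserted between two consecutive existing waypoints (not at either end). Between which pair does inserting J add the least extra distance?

Added distance for inserting J between each consecutive pair:
A–B: 379.6 km
B–C: 9.3 km
C–D: 7.8 km
D–E: 857.0 km
E–F: 133.9 km
Smallest added distance is 7.8 km, inserting between C and D.

between C and D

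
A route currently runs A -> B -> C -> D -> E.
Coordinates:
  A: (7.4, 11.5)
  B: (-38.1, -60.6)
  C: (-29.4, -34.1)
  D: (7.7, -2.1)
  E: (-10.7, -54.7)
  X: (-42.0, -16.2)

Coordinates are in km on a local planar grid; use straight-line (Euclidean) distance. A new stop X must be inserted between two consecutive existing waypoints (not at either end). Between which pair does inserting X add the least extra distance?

between A and B

Added distance for inserting X between each consecutive pair:
A–B: 16.0 km
B–C: 38.6 km
C–D: 24.6 km
D–E: 45.6 km
Smallest added distance is 16.0 km, inserting between A and B.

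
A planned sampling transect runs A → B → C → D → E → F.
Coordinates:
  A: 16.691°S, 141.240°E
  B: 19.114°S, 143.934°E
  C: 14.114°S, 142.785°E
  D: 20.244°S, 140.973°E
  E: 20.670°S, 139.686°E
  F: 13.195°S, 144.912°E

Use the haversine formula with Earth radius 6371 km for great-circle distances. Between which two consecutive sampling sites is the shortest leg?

Leg distances:
A→B: 392.2 km
B→C: 569.3 km
C→D: 708.3 km
D→E: 142.2 km
E→F: 999.7 km
The shortest leg is D–E at 142.2 km.

D–E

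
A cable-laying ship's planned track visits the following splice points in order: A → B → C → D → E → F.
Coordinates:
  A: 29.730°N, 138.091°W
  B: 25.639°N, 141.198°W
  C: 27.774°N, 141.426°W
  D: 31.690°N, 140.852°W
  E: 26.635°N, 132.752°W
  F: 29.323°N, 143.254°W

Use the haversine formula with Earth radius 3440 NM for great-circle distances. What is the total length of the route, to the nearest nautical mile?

1763 NM

Leg distances:
A→B: 296.0 NM  (cumulative 296.0 NM)
B→C: 128.8 NM  (cumulative 424.7 NM)
C→D: 237.0 NM  (cumulative 661.7 NM)
D→E: 521.7 NM  (cumulative 1183.4 NM)
E→F: 579.5 NM  (cumulative 1762.9 NM)
Total route length ≈ 1763 NM.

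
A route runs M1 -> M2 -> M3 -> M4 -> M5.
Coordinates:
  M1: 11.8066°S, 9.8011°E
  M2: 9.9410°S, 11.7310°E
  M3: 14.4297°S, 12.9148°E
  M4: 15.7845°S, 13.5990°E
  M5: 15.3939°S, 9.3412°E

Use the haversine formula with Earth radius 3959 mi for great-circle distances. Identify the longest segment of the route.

M2–M3

Leg distances:
M1→M2: 183.8 mi
M2→M3: 320.3 mi
M3→M4: 104.1 mi
M4→M5: 284.7 mi
The longest leg is M2–M3 at 320.3 mi.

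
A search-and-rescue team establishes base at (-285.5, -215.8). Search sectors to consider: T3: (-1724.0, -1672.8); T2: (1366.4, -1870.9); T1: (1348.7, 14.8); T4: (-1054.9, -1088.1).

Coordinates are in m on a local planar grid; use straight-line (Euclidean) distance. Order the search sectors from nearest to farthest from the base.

T4, T1, T3, T2

Computing each straight-line distance from (-285.5, -215.8):
T4 (-1054.9, -1088.1): 1163.1 m
T1 (1348.7, 14.8): 1650.4 m
T3 (-1724.0, -1672.8): 2047.5 m
T2 (1366.4, -1870.9): 2338.4 m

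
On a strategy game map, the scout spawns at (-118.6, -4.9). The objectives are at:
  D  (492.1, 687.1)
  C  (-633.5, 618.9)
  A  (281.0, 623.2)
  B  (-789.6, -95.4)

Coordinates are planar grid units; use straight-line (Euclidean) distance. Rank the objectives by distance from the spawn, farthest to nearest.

D, C, A, B

Computing each straight-line distance from (-118.6, -4.9):
D (492.1, 687.1): 922.9
C (-633.5, 618.9): 808.9
A (281.0, 623.2): 744.4
B (-789.6, -95.4): 677.1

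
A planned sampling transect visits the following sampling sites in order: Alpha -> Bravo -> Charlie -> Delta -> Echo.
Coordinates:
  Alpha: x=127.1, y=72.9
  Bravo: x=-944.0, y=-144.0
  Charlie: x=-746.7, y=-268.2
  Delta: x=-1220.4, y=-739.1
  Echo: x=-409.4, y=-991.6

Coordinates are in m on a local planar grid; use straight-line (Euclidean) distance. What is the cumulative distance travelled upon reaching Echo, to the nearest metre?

Leg distances:
Alpha→Bravo: 1092.8 m  (cumulative 1092.8 m)
Bravo→Charlie: 233.1 m  (cumulative 1326.0 m)
Charlie→Delta: 667.9 m  (cumulative 1993.9 m)
Delta→Echo: 849.4 m  (cumulative 2843.3 m)
Cumulative distance at Echo ≈ 2843 m.

2843 m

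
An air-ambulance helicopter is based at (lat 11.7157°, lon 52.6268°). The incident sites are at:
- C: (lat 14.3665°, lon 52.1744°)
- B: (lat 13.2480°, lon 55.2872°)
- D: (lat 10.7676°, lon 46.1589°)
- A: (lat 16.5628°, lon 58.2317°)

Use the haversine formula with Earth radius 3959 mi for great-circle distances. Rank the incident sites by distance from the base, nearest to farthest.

Distance from the base at (lat 11.7157°, lon 52.6268°) to each:
C (lat 14.3665°, lon 52.1744°): 185.7 mi
B (lat 13.2480°, lon 55.2872°): 208.4 mi
D (lat 10.7676°, lon 46.1589°): 443.2 mi
A (lat 16.5628°, lon 58.2317°): 503.1 mi

C, B, D, A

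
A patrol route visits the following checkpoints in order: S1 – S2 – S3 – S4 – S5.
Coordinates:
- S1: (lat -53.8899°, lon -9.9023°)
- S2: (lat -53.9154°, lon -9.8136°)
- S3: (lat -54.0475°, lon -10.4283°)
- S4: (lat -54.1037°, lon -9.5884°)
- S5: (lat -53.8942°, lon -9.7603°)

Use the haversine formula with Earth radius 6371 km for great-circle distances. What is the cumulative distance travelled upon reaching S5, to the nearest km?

Leg distances:
S1→S2: 6.5 km  (cumulative 6.5 km)
S2→S3: 42.8 km  (cumulative 49.3 km)
S3→S4: 55.1 km  (cumulative 104.4 km)
S4→S5: 25.9 km  (cumulative 130.3 km)
Cumulative distance at S5 ≈ 130 km.

130 km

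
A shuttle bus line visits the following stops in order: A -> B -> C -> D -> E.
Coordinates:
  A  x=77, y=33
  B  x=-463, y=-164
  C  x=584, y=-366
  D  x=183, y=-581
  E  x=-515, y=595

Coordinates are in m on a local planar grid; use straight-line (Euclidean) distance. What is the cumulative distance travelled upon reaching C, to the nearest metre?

Leg distances:
A→B: 574.8 m  (cumulative 574.8 m)
B→C: 1066.3 m  (cumulative 1641.1 m)
Cumulative distance at C ≈ 1641 m.

1641 m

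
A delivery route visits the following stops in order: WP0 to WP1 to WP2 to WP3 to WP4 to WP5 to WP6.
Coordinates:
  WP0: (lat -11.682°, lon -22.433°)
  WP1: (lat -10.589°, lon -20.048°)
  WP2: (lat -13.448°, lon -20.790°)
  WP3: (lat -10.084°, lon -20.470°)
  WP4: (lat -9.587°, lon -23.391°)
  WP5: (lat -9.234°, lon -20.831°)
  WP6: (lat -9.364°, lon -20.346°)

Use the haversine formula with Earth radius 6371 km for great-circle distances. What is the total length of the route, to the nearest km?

1654 km

Leg distances:
WP0→WP1: 287.2 km  (cumulative 287.2 km)
WP1→WP2: 328.0 km  (cumulative 615.2 km)
WP2→WP3: 375.7 km  (cumulative 990.9 km)
WP3→WP4: 324.8 km  (cumulative 1315.6 km)
WP4→WP5: 283.6 km  (cumulative 1599.2 km)
WP5→WP6: 55.1 km  (cumulative 1654.3 km)
Total route length ≈ 1654 km.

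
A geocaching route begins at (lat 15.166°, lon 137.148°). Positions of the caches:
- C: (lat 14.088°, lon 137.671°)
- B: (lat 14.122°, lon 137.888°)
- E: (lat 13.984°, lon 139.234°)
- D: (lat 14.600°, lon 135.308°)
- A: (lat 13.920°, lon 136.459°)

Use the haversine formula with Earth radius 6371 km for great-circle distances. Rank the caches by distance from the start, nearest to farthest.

C, B, A, D, E

Distances from the start:
C (lat 14.088°, lon 137.671°): 132.4 km
B (lat 14.122°, lon 137.888°): 140.8 km
A (lat 13.920°, lon 136.459°): 157.1 km
D (lat 14.600°, lon 135.308°): 207.5 km
E (lat 13.984°, lon 139.234°): 260.1 km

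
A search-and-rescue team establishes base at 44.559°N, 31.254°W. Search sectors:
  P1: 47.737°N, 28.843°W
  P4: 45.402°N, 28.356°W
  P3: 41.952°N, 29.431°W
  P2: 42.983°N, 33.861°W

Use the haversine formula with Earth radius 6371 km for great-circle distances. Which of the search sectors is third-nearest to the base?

P3

Distances from the base (44.559°N, 31.254°W):
P4: 246.4 km
P2: 273.0 km
P3: 325.3 km
P1: 399.2 km
The third-nearest is P3 at 325.3 km.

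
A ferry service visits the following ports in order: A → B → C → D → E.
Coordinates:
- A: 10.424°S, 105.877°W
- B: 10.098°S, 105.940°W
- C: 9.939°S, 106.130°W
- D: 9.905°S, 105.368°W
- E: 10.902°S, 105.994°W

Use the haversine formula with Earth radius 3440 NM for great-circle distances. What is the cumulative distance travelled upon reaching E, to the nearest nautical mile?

Leg distances:
A→B: 19.9 NM  (cumulative 19.9 NM)
B→C: 14.7 NM  (cumulative 34.7 NM)
C→D: 45.1 NM  (cumulative 79.8 NM)
D→E: 70.4 NM  (cumulative 150.1 NM)
Cumulative distance at E ≈ 150 NM.

150 NM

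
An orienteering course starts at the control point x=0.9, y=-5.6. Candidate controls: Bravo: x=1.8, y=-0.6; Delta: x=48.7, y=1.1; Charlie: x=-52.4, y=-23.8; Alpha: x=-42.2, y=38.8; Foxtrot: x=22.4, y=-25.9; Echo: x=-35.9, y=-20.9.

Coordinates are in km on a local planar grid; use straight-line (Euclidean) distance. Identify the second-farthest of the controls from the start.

Distance to each, sorted:
Alpha: 61.9 km
Charlie: 56.3 km
Delta: 48.3 km
Echo: 39.9 km
Foxtrot: 29.6 km
Bravo: 5.1 km
The second-farthest is Charlie at 56.3 km.

Charlie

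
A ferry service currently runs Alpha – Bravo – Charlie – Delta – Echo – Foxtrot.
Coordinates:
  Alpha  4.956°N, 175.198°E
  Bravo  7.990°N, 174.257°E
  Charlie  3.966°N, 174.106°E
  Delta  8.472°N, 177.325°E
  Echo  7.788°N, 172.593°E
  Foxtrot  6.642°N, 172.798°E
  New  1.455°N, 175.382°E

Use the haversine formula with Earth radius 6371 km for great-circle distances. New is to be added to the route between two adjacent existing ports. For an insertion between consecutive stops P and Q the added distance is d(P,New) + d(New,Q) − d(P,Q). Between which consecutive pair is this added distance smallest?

Added distance for inserting New between each consecutive pair:
Alpha–Bravo: 774.1 km
Bravo–Charlie: 602.6 km
Charlie–Delta: 508.0 km
Delta–Echo: 1051.9 km
Echo–Foxtrot: 1283.6 km
Smallest added distance is 508.0 km, inserting between Charlie and Delta.

between Charlie and Delta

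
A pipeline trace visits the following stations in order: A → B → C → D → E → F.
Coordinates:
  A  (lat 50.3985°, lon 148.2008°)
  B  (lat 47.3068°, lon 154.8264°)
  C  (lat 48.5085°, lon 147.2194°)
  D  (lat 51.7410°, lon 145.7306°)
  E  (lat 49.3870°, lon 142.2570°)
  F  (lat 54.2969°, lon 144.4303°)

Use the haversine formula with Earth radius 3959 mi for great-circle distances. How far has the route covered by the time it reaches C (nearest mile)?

Leg distances:
A→B: 369.1 mi  (cumulative 369.1 mi)
B→C: 361.8 mi  (cumulative 730.9 mi)
Cumulative distance at C ≈ 731 mi.

731 mi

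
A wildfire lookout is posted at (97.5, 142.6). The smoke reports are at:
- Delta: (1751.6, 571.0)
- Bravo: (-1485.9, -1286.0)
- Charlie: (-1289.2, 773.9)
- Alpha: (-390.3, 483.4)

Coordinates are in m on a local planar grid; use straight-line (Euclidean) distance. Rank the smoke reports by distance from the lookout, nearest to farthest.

Distances from the lookout:
Alpha (-390.3, 483.4): 595.1 m
Charlie (-1289.2, 773.9): 1523.6 m
Delta (1751.6, 571.0): 1708.7 m
Bravo (-1485.9, -1286.0): 2132.6 m

Alpha, Charlie, Delta, Bravo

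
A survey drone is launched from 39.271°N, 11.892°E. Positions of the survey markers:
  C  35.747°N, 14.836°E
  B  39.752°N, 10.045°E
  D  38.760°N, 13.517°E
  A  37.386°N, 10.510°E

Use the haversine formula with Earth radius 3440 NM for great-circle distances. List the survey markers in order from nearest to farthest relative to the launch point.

Distance from the launch point at 39.271°N, 11.892°E to each:
D 38.760°N, 13.517°E: 81.8 NM
B 39.752°N, 10.045°E: 90.3 NM
A 37.386°N, 10.510°E: 130.6 NM
C 35.747°N, 14.836°E: 253.8 NM

D, B, A, C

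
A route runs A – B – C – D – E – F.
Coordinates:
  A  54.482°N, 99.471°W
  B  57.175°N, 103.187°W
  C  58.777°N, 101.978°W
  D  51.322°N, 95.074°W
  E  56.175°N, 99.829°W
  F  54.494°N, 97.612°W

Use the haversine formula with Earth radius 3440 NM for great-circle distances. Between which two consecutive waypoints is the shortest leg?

Leg distances:
A→B: 204.5 NM
B→C: 103.6 NM
C→D: 506.1 NM
D→E: 336.6 NM
E→F: 126.2 NM
The shortest leg is B–C at 103.6 NM.

B–C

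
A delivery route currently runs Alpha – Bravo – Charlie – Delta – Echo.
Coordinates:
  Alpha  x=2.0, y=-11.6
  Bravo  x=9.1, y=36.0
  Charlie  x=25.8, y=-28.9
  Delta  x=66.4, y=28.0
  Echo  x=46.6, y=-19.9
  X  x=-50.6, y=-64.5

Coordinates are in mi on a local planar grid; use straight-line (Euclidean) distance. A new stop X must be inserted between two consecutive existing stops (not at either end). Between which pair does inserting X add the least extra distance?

Added distance for inserting X between each consecutive pair:
Alpha–Bravo: 143.4 mi
Bravo–Charlie: 134.2 mi
Charlie–Delta: 163.5 mi
Delta–Echo: 204.3 mi
Smallest added distance is 134.2 mi, inserting between Bravo and Charlie.

between Bravo and Charlie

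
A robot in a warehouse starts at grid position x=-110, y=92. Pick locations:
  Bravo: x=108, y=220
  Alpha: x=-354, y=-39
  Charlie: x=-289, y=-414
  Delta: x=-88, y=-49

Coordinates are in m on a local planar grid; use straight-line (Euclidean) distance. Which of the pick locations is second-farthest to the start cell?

Distance to each, sorted:
Charlie: 536.7 m
Alpha: 276.9 m
Bravo: 252.8 m
Delta: 142.7 m
The second-farthest is Alpha at 276.9 m.

Alpha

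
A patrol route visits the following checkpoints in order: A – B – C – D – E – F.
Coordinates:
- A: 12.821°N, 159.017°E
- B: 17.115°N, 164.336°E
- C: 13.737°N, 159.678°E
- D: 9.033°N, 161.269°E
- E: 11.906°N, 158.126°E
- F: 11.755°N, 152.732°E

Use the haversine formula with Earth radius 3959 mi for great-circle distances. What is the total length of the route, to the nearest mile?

Leg distances:
A→B: 462.6 mi  (cumulative 462.6 mi)
B→C: 388.2 mi  (cumulative 850.8 mi)
C→D: 342.4 mi  (cumulative 1193.3 mi)
D→E: 291.6 mi  (cumulative 1484.8 mi)
E→F: 364.9 mi  (cumulative 1849.8 mi)
Total route length ≈ 1850 mi.

1850 mi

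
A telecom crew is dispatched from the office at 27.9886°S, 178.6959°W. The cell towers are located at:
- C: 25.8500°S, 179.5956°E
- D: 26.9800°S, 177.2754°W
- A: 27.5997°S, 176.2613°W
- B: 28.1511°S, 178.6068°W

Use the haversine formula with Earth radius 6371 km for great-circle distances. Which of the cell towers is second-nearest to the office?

D

Distances from the office (27.9886°S, 178.6959°W):
B: 20.1 km
D: 179.5 km
A: 243.4 km
C: 292.0 km
The second-nearest is D at 179.5 km.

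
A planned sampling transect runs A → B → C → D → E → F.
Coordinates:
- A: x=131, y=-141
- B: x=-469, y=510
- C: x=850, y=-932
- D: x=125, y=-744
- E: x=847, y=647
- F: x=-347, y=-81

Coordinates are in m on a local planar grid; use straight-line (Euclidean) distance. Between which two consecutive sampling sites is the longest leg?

B–C

Leg distances:
A→B: 885.3 m
B→C: 1954.3 m
C→D: 749.0 m
D→E: 1567.2 m
E→F: 1398.4 m
The longest leg is B–C at 1954.3 m.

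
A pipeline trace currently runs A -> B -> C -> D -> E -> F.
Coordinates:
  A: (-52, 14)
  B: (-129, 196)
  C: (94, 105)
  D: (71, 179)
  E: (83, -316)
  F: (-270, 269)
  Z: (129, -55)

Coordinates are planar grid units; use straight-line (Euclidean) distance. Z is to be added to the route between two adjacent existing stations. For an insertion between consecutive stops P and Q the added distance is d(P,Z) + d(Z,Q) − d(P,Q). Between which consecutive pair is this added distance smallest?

between D and E

Added distance for inserting Z between each consecutive pair:
A–B: 356.0
B–C: 282.9
C–D: 327.4
D–E: 11.0
E–F: 95.8
Smallest added distance is 11.0, inserting between D and E.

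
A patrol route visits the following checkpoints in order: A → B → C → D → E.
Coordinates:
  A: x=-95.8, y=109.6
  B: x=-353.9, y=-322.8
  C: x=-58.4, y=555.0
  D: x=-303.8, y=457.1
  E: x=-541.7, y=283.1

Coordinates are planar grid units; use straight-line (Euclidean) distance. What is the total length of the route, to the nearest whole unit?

1989

Leg distances:
A→B: 503.6  (cumulative 503.6)
B→C: 926.2  (cumulative 1429.8)
C→D: 264.2  (cumulative 1694.0)
D→E: 294.7  (cumulative 1988.7)
Total route length ≈ 1989.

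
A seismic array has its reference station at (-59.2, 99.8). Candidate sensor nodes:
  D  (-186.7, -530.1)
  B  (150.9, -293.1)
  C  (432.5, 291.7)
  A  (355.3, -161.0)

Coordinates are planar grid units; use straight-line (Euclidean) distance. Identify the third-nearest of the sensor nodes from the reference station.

Distance to each, sorted:
B: 445.5
A: 489.7
C: 527.8
D: 642.7
The third-nearest is C at 527.8.

C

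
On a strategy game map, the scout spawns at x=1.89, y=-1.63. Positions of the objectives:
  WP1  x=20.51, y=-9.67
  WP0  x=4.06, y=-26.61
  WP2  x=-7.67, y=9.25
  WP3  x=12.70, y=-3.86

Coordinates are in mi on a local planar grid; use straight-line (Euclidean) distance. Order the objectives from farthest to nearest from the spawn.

Distance from the spawn at x=1.89, y=-1.63 to each:
WP0 x=4.06, y=-26.61: 25.1 mi
WP1 x=20.51, y=-9.67: 20.3 mi
WP2 x=-7.67, y=9.25: 14.5 mi
WP3 x=12.70, y=-3.86: 11.0 mi

WP0, WP1, WP2, WP3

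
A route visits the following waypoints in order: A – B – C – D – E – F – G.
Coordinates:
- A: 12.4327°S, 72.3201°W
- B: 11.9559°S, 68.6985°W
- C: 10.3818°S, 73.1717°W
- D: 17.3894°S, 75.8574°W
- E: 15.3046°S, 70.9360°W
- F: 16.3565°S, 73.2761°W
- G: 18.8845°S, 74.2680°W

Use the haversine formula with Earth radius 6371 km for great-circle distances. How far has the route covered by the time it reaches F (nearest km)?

Leg distances:
A→B: 397.2 km  (cumulative 397.2 km)
B→C: 518.4 km  (cumulative 915.6 km)
C→D: 831.3 km  (cumulative 1746.9 km)
D→E: 574.0 km  (cumulative 2320.8 km)
E→F: 276.3 km  (cumulative 2597.2 km)
Cumulative distance at F ≈ 2597 km.

2597 km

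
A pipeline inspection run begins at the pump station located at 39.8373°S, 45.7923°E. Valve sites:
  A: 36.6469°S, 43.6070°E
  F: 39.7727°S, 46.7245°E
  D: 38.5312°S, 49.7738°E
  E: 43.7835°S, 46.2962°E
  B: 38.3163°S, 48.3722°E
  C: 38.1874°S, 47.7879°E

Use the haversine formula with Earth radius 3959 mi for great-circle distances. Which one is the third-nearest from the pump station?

Distance to each, sorted:
F: 49.7 mi
C: 156.4 mi
B: 173.8 mi
D: 231.5 mi
A: 250.3 mi
E: 273.9 mi
The third-nearest is B at 173.8 mi.

B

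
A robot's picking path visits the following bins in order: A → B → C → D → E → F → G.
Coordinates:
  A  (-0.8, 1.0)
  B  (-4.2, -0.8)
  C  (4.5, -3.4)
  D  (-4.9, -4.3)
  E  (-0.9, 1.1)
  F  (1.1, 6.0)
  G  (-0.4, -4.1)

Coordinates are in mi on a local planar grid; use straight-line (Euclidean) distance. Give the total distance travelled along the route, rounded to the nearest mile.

45 mi

Leg distances:
A→B: 3.8 mi  (cumulative 3.8 mi)
B→C: 9.1 mi  (cumulative 12.9 mi)
C→D: 9.4 mi  (cumulative 22.4 mi)
D→E: 6.7 mi  (cumulative 29.1 mi)
E→F: 5.3 mi  (cumulative 34.4 mi)
F→G: 10.2 mi  (cumulative 44.6 mi)
Total route length ≈ 45 mi.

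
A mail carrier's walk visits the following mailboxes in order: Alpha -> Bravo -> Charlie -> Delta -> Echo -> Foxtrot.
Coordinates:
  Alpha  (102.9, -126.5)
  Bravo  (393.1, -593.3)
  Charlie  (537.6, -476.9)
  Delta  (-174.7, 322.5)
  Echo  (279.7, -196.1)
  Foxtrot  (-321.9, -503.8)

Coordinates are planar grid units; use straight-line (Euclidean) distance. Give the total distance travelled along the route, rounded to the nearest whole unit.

3171

Leg distances:
Alpha→Bravo: 549.7  (cumulative 549.7)
Bravo→Charlie: 185.6  (cumulative 735.2)
Charlie→Delta: 1070.7  (cumulative 1805.9)
Delta→Echo: 689.5  (cumulative 2495.4)
Echo→Foxtrot: 675.7  (cumulative 3171.1)
Total route length ≈ 3171.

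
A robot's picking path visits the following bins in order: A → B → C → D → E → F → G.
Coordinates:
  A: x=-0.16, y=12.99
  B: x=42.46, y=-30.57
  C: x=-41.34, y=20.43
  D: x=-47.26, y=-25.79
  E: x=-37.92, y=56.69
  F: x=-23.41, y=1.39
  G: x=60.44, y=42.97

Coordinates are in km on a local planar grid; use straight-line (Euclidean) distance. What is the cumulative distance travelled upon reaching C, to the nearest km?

159 km

Leg distances:
A→B: 60.9 km  (cumulative 60.9 km)
B→C: 98.1 km  (cumulative 159.0 km)
Cumulative distance at C ≈ 159 km.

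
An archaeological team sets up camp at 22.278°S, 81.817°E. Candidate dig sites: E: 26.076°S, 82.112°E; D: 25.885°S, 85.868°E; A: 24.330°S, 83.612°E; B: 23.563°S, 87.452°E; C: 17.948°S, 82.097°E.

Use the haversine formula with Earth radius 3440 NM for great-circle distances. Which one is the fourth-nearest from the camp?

Distance to each, sorted:
A: 158.0 NM
E: 228.6 NM
C: 260.4 NM
D: 310.1 NM
B: 321.0 NM
The fourth-nearest is D at 310.1 NM.

D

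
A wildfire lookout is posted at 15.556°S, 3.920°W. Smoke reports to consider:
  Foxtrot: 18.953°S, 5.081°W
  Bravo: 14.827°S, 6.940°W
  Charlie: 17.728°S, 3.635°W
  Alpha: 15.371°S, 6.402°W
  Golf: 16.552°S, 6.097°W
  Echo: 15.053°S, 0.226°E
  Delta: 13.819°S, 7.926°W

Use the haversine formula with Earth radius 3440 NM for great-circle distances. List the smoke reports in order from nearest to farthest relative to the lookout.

Distance from the lookout at 15.556°S, 3.920°W to each:
Charlie 17.728°S, 3.635°W: 131.4 NM
Golf 16.552°S, 6.097°W: 139.1 NM
Alpha 15.371°S, 6.402°W: 144.1 NM
Bravo 14.827°S, 6.940°W: 180.4 NM
Foxtrot 18.953°S, 5.081°W: 214.5 NM
Echo 15.053°S, 0.226°E: 242.0 NM
Delta 13.819°S, 7.926°W: 254.9 NM

Charlie, Golf, Alpha, Bravo, Foxtrot, Echo, Delta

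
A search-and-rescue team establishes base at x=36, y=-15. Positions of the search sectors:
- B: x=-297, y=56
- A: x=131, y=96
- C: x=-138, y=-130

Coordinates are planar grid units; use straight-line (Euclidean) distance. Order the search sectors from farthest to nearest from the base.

B, C, A

Computing each straight-line distance from x=36, y=-15:
B x=-297, y=56: 340.5
C x=-138, y=-130: 208.6
A x=131, y=96: 146.1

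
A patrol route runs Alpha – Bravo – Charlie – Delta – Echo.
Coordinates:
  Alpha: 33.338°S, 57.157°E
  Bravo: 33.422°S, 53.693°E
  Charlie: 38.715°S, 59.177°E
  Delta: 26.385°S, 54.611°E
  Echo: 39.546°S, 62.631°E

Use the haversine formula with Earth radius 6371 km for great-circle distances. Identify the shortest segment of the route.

Leg distances:
Alpha→Bravo: 321.8 km
Bravo→Charlie: 767.4 km
Charlie→Delta: 1435.7 km
Delta→Echo: 1641.8 km
The shortest leg is Alpha–Bravo at 321.8 km.

Alpha–Bravo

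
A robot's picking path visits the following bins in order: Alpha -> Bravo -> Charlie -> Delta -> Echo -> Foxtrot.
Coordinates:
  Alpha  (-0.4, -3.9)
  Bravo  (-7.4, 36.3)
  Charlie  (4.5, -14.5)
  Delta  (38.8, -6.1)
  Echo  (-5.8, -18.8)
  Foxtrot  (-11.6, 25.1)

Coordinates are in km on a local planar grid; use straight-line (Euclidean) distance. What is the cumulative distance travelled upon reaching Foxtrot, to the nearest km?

Leg distances:
Alpha→Bravo: 40.8 km  (cumulative 40.8 km)
Bravo→Charlie: 52.2 km  (cumulative 93.0 km)
Charlie→Delta: 35.3 km  (cumulative 128.3 km)
Delta→Echo: 46.4 km  (cumulative 174.7 km)
Echo→Foxtrot: 44.3 km  (cumulative 218.9 km)
Cumulative distance at Foxtrot ≈ 219 km.

219 km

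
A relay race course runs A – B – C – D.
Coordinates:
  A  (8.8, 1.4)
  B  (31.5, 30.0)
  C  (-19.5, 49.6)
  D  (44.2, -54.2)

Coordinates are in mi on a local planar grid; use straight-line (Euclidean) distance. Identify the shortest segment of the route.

Leg distances:
A→B: 36.5 mi
B→C: 54.6 mi
C→D: 121.8 mi
The shortest leg is A–B at 36.5 mi.

A–B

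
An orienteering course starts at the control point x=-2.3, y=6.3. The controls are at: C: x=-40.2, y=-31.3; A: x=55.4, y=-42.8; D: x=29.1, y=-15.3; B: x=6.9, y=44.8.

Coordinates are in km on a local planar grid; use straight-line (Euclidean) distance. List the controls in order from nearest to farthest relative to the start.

D, B, C, A

Distance from the start at x=-2.3, y=6.3 to each:
D x=29.1, y=-15.3: 38.1 km
B x=6.9, y=44.8: 39.6 km
C x=-40.2, y=-31.3: 53.4 km
A x=55.4, y=-42.8: 75.8 km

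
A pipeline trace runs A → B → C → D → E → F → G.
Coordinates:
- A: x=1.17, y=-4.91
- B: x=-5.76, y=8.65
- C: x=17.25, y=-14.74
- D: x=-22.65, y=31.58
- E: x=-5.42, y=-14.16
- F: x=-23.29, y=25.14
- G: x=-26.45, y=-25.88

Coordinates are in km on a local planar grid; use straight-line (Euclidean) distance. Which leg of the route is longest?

C–D

Leg distances:
A→B: 15.2 km
B→C: 32.8 km
C→D: 61.1 km
D→E: 48.9 km
E→F: 43.2 km
F→G: 51.1 km
The longest leg is C–D at 61.1 km.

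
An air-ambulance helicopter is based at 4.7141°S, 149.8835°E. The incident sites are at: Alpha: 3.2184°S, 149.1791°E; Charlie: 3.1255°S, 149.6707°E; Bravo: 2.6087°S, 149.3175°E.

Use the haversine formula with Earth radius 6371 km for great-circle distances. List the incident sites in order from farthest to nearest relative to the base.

Bravo, Alpha, Charlie

Distance from the base at 4.7141°S, 149.8835°E to each:
Bravo 2.6087°S, 149.3175°E: 242.4 km
Alpha 3.2184°S, 149.1791°E: 183.8 km
Charlie 3.1255°S, 149.6707°E: 178.2 km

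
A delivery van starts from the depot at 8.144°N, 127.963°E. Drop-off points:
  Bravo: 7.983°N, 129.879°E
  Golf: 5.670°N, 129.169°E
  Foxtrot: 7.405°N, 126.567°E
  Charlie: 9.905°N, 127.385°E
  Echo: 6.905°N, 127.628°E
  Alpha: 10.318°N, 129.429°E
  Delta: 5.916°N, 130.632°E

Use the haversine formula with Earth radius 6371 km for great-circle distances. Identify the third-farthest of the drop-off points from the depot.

Distance to each, sorted:
Delta: 384.9 km
Golf: 305.6 km
Alpha: 290.4 km
Bravo: 211.7 km
Charlie: 205.8 km
Foxtrot: 174.4 km
Echo: 142.6 km
The third-farthest is Alpha at 290.4 km.

Alpha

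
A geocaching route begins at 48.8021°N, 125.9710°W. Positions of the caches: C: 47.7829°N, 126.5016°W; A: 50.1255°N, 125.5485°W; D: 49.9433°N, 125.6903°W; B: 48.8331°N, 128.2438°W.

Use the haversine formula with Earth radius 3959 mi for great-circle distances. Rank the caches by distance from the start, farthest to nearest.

B, A, D, C

Distance from the start at 48.8021°N, 125.9710°W to each:
B 48.8331°N, 128.2438°W: 103.4 mi
A 50.1255°N, 125.5485°W: 93.4 mi
D 49.9433°N, 125.6903°W: 79.9 mi
C 47.7829°N, 126.5016°W: 74.5 mi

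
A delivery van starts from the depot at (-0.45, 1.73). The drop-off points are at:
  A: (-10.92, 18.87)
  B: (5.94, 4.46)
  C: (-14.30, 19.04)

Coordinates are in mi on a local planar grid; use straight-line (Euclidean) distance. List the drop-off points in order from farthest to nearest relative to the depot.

Computing each straight-line distance from (-0.45, 1.73):
C (-14.30, 19.04): 22.2 mi
A (-10.92, 18.87): 20.1 mi
B (5.94, 4.46): 6.9 mi

C, A, B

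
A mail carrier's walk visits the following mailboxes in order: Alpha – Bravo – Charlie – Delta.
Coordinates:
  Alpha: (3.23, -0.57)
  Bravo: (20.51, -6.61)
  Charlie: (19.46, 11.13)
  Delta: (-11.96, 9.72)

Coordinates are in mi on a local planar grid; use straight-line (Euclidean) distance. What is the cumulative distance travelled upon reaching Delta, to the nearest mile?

68 mi

Leg distances:
Alpha→Bravo: 18.3 mi  (cumulative 18.3 mi)
Bravo→Charlie: 17.8 mi  (cumulative 36.1 mi)
Charlie→Delta: 31.5 mi  (cumulative 67.5 mi)
Cumulative distance at Delta ≈ 68 mi.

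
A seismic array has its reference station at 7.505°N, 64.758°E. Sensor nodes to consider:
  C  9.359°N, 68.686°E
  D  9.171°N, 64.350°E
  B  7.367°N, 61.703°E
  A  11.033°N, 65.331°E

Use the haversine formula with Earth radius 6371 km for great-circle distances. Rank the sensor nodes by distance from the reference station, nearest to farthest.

Distance from the reference station at 7.505°N, 64.758°E to each:
D 9.171°N, 64.350°E: 190.6 km
B 7.367°N, 61.703°E: 337.2 km
A 11.033°N, 65.331°E: 397.3 km
C 9.359°N, 68.686°E: 478.7 km

D, B, A, C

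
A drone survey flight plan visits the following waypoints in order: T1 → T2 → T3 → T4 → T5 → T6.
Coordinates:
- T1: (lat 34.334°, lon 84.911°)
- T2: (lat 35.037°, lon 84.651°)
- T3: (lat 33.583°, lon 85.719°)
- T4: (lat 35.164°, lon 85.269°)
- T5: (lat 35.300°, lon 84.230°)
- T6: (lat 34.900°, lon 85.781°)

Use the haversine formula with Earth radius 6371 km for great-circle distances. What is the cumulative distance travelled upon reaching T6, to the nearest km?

Leg distances:
T1→T2: 81.7 km  (cumulative 81.7 km)
T2→T3: 189.1 km  (cumulative 270.8 km)
T3→T4: 180.6 km  (cumulative 451.4 km)
T4→T5: 95.6 km  (cumulative 547.0 km)
T5→T6: 147.9 km  (cumulative 694.9 km)
Cumulative distance at T6 ≈ 695 km.

695 km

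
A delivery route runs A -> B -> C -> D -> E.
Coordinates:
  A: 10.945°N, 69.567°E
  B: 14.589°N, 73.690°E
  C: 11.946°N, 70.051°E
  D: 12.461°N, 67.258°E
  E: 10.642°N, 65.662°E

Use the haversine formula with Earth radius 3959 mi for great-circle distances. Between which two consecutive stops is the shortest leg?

Leg distances:
A→B: 374.9 mi
B→C: 305.3 mi
C→D: 192.0 mi
D→E: 165.7 mi
The shortest leg is D–E at 165.7 mi.

D–E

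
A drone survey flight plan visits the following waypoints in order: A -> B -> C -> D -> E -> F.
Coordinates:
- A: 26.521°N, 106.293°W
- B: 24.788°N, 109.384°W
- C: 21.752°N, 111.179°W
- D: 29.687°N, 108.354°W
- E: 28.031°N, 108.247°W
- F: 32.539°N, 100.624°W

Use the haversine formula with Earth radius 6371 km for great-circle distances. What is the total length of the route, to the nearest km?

Leg distances:
A→B: 364.8 km  (cumulative 364.8 km)
B→C: 384.2 km  (cumulative 749.0 km)
C→D: 926.5 km  (cumulative 1675.5 km)
D→E: 184.4 km  (cumulative 1859.9 km)
E→F: 886.7 km  (cumulative 2746.6 km)
Total route length ≈ 2747 km.

2747 km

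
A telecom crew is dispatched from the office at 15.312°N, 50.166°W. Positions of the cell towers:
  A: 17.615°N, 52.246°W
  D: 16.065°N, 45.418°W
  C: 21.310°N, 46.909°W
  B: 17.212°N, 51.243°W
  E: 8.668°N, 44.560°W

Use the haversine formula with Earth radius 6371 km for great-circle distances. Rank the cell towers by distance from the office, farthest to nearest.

E, C, D, A, B

Computing each great-circle distance from 15.312°N, 50.166°W:
E 8.668°N, 44.560°W: 957.7 km
C 21.310°N, 46.909°W: 750.3 km
D 16.065°N, 45.418°W: 515.1 km
A 17.615°N, 52.246°W: 338.8 km
B 17.212°N, 51.243°W: 240.5 km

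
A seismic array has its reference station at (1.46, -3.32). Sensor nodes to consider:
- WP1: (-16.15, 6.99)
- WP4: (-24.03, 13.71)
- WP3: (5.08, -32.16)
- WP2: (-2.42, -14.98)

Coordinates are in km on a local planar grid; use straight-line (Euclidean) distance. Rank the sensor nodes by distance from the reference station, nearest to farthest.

WP2, WP1, WP3, WP4

Distances from the reference station:
WP2 (-2.42, -14.98): 12.3 km
WP1 (-16.15, 6.99): 20.4 km
WP3 (5.08, -32.16): 29.1 km
WP4 (-24.03, 13.71): 30.7 km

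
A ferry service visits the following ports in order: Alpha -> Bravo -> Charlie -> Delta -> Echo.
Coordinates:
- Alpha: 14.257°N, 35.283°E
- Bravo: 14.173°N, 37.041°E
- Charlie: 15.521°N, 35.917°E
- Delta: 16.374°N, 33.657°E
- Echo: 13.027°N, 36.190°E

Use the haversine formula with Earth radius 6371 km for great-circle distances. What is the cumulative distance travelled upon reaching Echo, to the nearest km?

Leg distances:
Alpha→Bravo: 189.7 km  (cumulative 189.7 km)
Bravo→Charlie: 192.5 km  (cumulative 382.2 km)
Charlie→Delta: 259.6 km  (cumulative 641.8 km)
Delta→Echo: 461.2 km  (cumulative 1103.0 km)
Cumulative distance at Echo ≈ 1103 km.

1103 km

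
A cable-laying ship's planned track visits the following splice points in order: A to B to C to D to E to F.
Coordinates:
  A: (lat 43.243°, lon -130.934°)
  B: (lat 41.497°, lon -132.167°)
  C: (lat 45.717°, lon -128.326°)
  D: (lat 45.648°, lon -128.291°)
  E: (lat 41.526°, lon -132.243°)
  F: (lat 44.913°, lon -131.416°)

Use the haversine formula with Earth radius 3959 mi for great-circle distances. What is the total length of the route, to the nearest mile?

1075 mi

Leg distances:
A→B: 136.1 mi  (cumulative 136.1 mi)
B→C: 349.1 mi  (cumulative 485.2 mi)
C→D: 5.1 mi  (cumulative 490.3 mi)
D→E: 346.7 mi  (cumulative 836.9 mi)
E→F: 237.7 mi  (cumulative 1074.6 mi)
Total route length ≈ 1075 mi.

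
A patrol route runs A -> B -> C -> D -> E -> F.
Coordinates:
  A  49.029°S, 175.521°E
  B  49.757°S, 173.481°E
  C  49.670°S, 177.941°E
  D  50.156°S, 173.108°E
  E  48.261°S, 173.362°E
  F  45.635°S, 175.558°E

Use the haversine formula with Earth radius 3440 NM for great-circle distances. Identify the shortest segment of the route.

A–B

Leg distances:
A→B: 90.9 NM
B→C: 173.2 NM
C→D: 189.1 NM
D→E: 114.2 NM
E→F: 181.5 NM
The shortest leg is A–B at 90.9 NM.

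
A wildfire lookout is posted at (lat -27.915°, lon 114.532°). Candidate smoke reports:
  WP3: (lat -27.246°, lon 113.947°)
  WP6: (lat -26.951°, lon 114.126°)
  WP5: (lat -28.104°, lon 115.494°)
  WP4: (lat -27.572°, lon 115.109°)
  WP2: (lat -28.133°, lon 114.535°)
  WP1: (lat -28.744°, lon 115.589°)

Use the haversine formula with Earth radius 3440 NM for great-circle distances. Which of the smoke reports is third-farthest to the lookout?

WP5

Distances from the lookout ((lat -27.915°, lon 114.532°)):
WP1: 74.8 NM
WP6: 61.8 NM
WP5: 52.2 NM
WP3: 50.8 NM
WP4: 36.9 NM
WP2: 13.1 NM
The third-farthest is WP5 at 52.2 NM.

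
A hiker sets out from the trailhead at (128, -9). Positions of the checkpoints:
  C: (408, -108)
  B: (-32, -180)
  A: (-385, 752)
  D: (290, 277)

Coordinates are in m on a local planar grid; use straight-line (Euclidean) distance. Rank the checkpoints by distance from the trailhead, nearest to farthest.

Computing each straight-line distance from (128, -9):
B (-32, -180): 234.2 m
C (408, -108): 297.0 m
D (290, 277): 328.7 m
A (-385, 752): 917.8 m

B, C, D, A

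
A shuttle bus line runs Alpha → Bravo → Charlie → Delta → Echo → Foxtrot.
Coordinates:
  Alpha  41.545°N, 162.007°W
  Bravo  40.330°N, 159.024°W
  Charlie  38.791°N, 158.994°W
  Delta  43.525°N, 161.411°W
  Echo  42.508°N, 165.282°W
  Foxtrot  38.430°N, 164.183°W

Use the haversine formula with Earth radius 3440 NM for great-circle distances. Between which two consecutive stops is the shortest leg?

Leg distances:
Alpha→Bravo: 153.7 NM
Bravo→Charlie: 92.4 NM
Charlie→Delta: 304.5 NM
Delta→Echo: 180.5 NM
Echo→Foxtrot: 249.9 NM
The shortest leg is Bravo–Charlie at 92.4 NM.

Bravo–Charlie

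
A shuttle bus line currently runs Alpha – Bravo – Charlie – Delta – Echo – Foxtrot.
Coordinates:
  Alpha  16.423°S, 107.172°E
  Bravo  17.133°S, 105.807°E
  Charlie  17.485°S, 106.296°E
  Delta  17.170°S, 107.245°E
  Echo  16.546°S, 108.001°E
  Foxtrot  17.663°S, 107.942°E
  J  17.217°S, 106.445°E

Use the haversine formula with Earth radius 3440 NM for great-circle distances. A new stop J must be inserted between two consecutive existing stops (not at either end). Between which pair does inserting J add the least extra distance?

Added distance for inserting J between each consecutive pair:
Alpha–Bravo: 11.0 NM
Bravo–Charlie: 20.1 NM
Charlie–Delta: 6.6 NM
Delta–Echo: 86.7 NM
Echo–Foxtrot: 120.7 NM
Smallest added distance is 6.6 NM, inserting between Charlie and Delta.

between Charlie and Delta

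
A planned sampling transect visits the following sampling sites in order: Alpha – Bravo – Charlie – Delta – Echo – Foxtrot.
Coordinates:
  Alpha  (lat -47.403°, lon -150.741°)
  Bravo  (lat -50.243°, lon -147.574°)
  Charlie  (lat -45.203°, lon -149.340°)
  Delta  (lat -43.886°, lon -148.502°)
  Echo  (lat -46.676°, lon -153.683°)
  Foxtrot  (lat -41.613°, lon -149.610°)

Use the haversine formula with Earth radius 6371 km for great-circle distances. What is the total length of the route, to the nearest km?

Leg distances:
Alpha→Bravo: 391.7 km  (cumulative 391.7 km)
Bravo→Charlie: 575.7 km  (cumulative 967.4 km)
Charlie→Delta: 160.8 km  (cumulative 1128.2 km)
Delta→Echo: 510.3 km  (cumulative 1638.5 km)
Echo→Foxtrot: 649.8 km  (cumulative 2288.3 km)
Total route length ≈ 2288 km.

2288 km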